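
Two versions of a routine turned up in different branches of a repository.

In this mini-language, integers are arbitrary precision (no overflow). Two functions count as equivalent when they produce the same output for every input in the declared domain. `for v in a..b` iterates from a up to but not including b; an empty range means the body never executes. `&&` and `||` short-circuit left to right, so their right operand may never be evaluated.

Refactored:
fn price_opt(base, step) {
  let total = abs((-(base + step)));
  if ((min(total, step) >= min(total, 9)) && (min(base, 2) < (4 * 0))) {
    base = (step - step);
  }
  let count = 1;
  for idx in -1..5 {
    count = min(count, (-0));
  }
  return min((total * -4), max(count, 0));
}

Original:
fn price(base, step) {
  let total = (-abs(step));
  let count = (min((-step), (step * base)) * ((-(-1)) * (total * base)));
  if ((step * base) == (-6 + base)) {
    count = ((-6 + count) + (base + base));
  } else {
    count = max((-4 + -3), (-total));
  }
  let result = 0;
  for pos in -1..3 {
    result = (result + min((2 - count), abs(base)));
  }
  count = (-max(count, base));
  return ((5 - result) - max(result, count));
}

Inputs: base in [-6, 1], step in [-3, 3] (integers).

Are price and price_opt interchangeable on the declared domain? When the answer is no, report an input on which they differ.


Take base=-6, step=-3.
price: total becomes -3; next count becomes 54; next ((step * base) == (-6 + base)) evaluates to false; next count becomes 3; next result becomes 0; next at pos=-1:; next result becomes -1; next at pos=0:; next result becomes -2; next at pos=1:; next result becomes -3; next at pos=2:; next result becomes -4; next count becomes -3; next final value 12
price_opt: total becomes 9; next ((min(total, step) >= min(total, 9)) && (min(base, 2) < (4 * 0))) evaluates to false; next count becomes 1; next at idx=-1:; next count becomes 0; next at idx=0:; next count becomes 0; next at idx=1:; next count becomes 0; next at idx=2:; next count becomes 0; next at idx=3:; next count becomes 0; next at idx=4:; next count becomes 0; next final value -36
12 != -36, so the rewrite changes behavior.
verdict: not equivalent; witness: base=-6, step=-3


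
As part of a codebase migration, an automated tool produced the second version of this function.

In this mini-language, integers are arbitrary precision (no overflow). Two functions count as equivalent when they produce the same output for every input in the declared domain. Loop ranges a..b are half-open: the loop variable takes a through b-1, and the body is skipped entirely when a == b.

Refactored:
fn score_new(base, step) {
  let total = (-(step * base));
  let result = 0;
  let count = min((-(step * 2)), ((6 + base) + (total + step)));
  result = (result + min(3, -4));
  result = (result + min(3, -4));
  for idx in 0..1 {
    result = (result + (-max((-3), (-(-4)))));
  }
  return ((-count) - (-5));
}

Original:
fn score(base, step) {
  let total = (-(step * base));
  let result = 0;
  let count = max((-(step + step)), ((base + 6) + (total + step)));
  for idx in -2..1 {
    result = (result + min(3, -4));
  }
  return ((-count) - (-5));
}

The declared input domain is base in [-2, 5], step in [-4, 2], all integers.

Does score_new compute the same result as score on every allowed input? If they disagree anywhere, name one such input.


Evaluate both at base=-2, step=-4.
score: total = -8; result = 0; count = 8; [idx=-2]; result = -4; [idx=-1]; result = -8; [idx=0]; result = -12; return -3
score_new: total = -8; result = 0; count = -8; result = -4; result = -8; [idx=0]; result = -12; return 13
-3 != 13, so the rewrite changes behavior.
verdict: not equivalent; witness: base=-2, step=-4


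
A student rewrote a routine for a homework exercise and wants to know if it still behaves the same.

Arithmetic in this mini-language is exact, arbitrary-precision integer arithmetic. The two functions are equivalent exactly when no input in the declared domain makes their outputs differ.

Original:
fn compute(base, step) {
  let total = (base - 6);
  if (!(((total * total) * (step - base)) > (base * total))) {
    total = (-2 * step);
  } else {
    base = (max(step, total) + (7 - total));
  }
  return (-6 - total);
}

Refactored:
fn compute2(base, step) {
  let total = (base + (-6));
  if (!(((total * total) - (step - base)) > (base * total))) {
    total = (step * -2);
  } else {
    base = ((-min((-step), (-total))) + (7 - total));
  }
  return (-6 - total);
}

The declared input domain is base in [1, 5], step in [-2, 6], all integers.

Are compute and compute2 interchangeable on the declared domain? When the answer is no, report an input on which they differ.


On input base=1, step=-2, compute returns -10 while compute2 returns -1.
verdict: not equivalent; witness: base=1, step=-2


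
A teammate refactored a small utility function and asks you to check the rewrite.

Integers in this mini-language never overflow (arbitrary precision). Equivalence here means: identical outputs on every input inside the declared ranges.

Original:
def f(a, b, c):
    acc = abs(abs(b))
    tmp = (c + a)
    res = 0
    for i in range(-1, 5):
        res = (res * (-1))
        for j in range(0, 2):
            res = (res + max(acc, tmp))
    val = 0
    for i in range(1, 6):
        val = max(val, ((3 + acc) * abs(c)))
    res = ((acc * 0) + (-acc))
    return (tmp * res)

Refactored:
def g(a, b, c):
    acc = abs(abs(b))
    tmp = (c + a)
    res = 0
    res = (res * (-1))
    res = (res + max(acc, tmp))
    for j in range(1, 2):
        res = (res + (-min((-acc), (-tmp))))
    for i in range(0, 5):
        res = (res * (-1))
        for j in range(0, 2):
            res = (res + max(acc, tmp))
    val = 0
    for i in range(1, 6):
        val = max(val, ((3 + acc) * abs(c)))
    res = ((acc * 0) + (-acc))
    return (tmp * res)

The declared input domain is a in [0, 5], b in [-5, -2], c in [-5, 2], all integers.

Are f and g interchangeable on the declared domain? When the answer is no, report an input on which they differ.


This is a faithful refactor — constant usage differs; also statement counts differ; also arithmetic usage differs; also loop structure differs; also min/max/abs usage differs, but the computed results match everywhere.
One worked example (a=0, b=-4, c=-2) — f: acc=4, then tmp=-2, then res=0, then (i=-1), then res=0, then (j=0), then res=4, then (j=1), then res=8, then (i=0), then res=-8, then (j=0), then res=-4, then (j=1), then res=0, then (i=1), then res=0, then (j=0), then res=4, then (j=1), then res=8, then (i=2), then res=-8, then (j=0), then res=-4, then (j=1), then res=0, then (i=3), then res=0, then (j=0), then res=4, then (j=1), then res=8, then (i=4), then res=-8, then (j=0), then res=-4, then (j=1), then res=0, then val=0, then (i=1), then val=14, then (i=2), then val=14, then (i=3), then val=14, then (i=4), then val=14, then (i=5), then val=14, then res=-4, then returns 8; g: acc=4, then tmp=-2, then res=0, then res=0, then res=4, then (j=1), then res=8, then (i=0), then res=-8, then (j=0), then res=-4, then (j=1), then res=0, then (i=1), then res=0, then (j=0), then res=4, then (j=1), then res=8, then (i=2), then res=-8, then (j=0), then res=-4, then (j=1), then res=0, then (i=3), then res=0, then (j=0), then res=4, then (j=1), then res=8, then (i=4), then res=-8, then (j=0), then res=-4, then (j=1), then res=0, then val=0, then (i=1), then val=14, then (i=2), then val=14, then (i=3), then val=14, then (i=4), then val=14, then (i=5), then val=14, then res=-4, then returns 8; agreement on 8.
An exhaustive pass over the 192 declared inputs shows identical outputs.
verdict: equivalent


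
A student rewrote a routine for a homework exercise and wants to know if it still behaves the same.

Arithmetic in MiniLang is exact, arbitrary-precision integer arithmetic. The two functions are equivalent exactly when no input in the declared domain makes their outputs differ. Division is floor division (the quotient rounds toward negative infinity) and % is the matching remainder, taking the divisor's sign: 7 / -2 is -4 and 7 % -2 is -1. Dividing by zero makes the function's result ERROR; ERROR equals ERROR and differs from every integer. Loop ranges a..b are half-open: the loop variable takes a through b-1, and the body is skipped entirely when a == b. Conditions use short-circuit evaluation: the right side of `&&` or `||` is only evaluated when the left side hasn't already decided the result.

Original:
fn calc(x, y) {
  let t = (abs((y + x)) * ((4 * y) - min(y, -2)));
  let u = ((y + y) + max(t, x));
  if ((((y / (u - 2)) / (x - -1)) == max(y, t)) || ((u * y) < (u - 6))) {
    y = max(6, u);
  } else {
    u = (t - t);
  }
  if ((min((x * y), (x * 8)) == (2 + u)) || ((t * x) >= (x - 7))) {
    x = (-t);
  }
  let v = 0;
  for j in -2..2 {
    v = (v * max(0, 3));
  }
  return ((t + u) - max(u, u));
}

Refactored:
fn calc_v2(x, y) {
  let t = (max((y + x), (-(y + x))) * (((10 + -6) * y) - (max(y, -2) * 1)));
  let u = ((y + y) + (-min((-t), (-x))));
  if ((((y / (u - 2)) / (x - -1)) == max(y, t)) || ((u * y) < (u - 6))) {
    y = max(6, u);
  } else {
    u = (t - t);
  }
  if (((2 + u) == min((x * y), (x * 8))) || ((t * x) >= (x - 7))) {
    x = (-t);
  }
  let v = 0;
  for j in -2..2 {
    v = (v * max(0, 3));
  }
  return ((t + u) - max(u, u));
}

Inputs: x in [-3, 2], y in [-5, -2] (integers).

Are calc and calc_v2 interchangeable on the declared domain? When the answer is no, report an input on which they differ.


Try x=-3, y=-5.
calc: t := -120 | u := -13 | ((((y / (u - 2)) / (x - -1)) == max(y, t)) || ((u * y) < (u - 6))): false | u := 0 | ((min((x * y), (x * 8)) == (2 + u)) || ((t * x) >= (x - 7))): true | x := 120 | v := 0 | iter j=-2: | v := 0 | iter j=-1: | v := 0 | iter j=0: | v := 0 | iter j=1: | v := 0 | result -120
calc_v2: t := -144 | u := -13 | ((((y / (u - 2)) / (x - -1)) == max(y, t)) || ((u * y) < (u - 6))): false | u := 0 | (((2 + u) == min((x * y), (x * 8))) || ((t * x) >= (x - 7))): true | x := 144 | v := 0 | iter j=-2: | v := 0 | iter j=-1: | v := 0 | iter j=0: | v := 0 | iter j=1: | v := 0 | result -144
-120 and -144 differ, so these are not the same function on this domain.
verdict: not equivalent; witness: x=-3, y=-5


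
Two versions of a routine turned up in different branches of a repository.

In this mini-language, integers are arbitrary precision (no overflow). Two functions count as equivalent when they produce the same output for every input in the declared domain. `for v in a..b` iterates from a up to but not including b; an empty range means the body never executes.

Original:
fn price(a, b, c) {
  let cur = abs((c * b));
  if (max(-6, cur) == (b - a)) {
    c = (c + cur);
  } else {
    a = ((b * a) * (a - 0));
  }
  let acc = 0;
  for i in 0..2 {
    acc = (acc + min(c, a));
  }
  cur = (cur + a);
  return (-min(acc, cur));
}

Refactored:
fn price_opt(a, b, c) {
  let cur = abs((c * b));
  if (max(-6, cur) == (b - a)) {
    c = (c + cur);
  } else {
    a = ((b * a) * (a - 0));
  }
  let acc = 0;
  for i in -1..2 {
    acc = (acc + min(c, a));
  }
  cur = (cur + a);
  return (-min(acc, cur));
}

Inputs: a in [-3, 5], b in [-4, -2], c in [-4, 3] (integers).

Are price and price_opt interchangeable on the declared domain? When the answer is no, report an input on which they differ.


Take a=-3, b=-4, c=-4.
price: cur = 16; (max(-6, cur) == (b - a)) -> false; a = -36; acc = 0; [i=0]; acc = -36; [i=1]; acc = -72; cur = -20; return 72
price_opt: cur = 16; (max(-6, cur) == (b - a)) -> false; a = -36; acc = 0; [i=-1]; acc = -36; [i=0]; acc = -72; [i=1]; acc = -108; cur = -20; return 108
72 vs 108 — the two versions disagree here.
verdict: not equivalent; witness: a=-3, b=-4, c=-4


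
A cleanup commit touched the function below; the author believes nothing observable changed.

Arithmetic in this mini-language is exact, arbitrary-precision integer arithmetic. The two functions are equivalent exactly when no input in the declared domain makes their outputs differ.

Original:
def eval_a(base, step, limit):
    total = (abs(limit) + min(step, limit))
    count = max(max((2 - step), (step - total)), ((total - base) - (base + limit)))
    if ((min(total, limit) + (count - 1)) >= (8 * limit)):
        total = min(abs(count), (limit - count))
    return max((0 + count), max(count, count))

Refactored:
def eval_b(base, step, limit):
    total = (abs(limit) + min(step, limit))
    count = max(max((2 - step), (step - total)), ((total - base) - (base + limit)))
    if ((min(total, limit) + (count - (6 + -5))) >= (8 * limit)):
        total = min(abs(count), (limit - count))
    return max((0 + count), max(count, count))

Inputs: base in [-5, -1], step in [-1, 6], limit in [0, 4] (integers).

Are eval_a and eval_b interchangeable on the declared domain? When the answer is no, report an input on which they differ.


Comparing the listings, the differences include: arithmetic usage differs; and constant usage differs.
One worked example (base=-3, step=4, limit=3) — eval_a: total = 6; count = 9; ((min(total, limit) + (count - 1)) >= (8 * limit)) -> false; return 9; eval_b: total = 6; count = 9; ((min(total, limit) + (count - (6 + -5))) >= (8 * limit)) -> false; return 9; agreement on 9.
An exhaustive pass over the 200 declared inputs shows identical outputs.
verdict: equivalent


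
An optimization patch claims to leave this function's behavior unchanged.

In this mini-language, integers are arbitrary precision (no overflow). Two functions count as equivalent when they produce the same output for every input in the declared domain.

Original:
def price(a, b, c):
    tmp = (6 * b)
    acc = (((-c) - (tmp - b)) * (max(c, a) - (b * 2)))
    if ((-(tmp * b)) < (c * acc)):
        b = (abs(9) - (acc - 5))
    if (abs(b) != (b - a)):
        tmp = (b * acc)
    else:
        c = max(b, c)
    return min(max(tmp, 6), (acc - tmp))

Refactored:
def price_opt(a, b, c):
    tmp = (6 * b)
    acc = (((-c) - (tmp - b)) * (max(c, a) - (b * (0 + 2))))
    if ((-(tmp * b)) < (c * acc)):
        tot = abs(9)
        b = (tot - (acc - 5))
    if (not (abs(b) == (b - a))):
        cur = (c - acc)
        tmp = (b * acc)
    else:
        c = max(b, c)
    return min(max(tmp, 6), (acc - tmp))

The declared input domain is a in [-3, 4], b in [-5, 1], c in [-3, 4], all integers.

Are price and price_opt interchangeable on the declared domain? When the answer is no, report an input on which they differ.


Equivalent — the differences include local variable names differ, and constant usage differs, and boolean connective usage differs, and comparison usage differs, and arithmetic usage differs, and statement counts differ, yet no declared input distinguishes the two.
As a probe, take a=3, b=-5, c=1: price runs tmp becomes -30; next acc becomes 312; next ((-(tmp * b)) < (c * acc)) evaluates to true; next b becomes -298; next (abs(b) != (b - a)) evaluates to true; next tmp becomes -92976; next final value 6; price_opt runs tmp becomes -30; next acc becomes 312; next ((-(tmp * b)) < (c * acc)) evaluates to true; next tot becomes 9; next b becomes -298; next (not (abs(b) == (b - a))) evaluates to true; next cur becomes -311; next tmp becomes -92976; next final value 6; both end at 6.
Every one of the 448 inputs gives matching results.
verdict: equivalent


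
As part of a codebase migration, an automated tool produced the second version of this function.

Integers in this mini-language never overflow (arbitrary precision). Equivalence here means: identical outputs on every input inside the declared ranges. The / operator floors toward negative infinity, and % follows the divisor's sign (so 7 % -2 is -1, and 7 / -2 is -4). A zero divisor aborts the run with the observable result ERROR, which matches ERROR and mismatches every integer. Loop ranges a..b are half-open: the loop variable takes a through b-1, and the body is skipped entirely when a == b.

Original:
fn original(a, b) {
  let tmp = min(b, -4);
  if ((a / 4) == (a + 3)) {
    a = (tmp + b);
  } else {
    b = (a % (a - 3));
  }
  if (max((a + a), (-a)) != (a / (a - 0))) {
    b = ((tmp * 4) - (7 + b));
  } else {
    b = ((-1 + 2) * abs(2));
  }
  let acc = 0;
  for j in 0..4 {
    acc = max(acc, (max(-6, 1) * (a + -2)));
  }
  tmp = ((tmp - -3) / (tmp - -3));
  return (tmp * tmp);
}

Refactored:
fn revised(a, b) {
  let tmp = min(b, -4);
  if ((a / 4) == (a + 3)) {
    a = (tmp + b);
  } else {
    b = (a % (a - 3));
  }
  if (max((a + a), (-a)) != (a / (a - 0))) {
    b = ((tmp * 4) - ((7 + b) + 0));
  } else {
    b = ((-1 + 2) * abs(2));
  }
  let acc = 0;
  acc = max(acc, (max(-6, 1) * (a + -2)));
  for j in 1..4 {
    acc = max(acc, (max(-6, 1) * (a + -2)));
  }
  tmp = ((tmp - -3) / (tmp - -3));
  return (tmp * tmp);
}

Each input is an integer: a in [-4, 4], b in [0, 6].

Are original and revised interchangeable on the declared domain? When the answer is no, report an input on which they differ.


Comparing the listings, the differences include: arithmetic usage differs, constant usage differs, loop structure differs, statement counts differ, min/max/abs usage differs.
Spot check at a=4, b=1 — original: tmp becomes -4; next ((a / 4) == (a + 3)) evaluates to false; next b becomes 0; next (max((a + a), (-a)) != (a / (a - 0))) evaluates to true; next b becomes -23; next acc becomes 0; next at j=0:; next acc becomes 2; next at j=1:; next acc becomes 2; next at j=2:; next acc becomes 2; next at j=3:; next acc becomes 2; next tmp becomes 1; next final value 1. revised: tmp becomes -4; next ((a / 4) == (a + 3)) evaluates to false; next b becomes 0; next (max((a + a), (-a)) != (a / (a - 0))) evaluates to true; next b becomes -23; next acc becomes 0; next acc becomes 2; next at j=1:; next acc becomes 2; next at j=2:; next acc becomes 2; next at j=3:; next acc becomes 2; next tmp becomes 1; next final value 1. Both give 1.
Across all 63 domain points the two functions coincide.
verdict: equivalent


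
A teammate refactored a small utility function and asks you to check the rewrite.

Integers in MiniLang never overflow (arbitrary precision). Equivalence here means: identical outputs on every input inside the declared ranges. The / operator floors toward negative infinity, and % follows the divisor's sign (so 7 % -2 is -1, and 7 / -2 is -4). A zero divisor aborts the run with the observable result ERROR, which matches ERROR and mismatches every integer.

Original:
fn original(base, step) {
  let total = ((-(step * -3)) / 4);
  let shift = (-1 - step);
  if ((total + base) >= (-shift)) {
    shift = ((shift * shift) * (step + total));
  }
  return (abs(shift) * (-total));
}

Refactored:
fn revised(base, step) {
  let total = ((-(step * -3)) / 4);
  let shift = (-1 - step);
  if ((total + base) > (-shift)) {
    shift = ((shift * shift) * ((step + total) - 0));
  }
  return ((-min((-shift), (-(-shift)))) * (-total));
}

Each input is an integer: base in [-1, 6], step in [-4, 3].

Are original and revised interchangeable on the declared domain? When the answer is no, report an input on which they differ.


There is a counterexample at base=0, step=-4: 189 on one side, 9 on the other.
original: total becomes -3; next shift becomes 3; next ((total + base) >= (-shift)) evaluates to true; next shift becomes -63; next final value 189
revised: total becomes -3; next shift becomes 3; next ((total + base) > (-shift)) evaluates to false; next final value 9
verdict: not equivalent; witness: base=0, step=-4


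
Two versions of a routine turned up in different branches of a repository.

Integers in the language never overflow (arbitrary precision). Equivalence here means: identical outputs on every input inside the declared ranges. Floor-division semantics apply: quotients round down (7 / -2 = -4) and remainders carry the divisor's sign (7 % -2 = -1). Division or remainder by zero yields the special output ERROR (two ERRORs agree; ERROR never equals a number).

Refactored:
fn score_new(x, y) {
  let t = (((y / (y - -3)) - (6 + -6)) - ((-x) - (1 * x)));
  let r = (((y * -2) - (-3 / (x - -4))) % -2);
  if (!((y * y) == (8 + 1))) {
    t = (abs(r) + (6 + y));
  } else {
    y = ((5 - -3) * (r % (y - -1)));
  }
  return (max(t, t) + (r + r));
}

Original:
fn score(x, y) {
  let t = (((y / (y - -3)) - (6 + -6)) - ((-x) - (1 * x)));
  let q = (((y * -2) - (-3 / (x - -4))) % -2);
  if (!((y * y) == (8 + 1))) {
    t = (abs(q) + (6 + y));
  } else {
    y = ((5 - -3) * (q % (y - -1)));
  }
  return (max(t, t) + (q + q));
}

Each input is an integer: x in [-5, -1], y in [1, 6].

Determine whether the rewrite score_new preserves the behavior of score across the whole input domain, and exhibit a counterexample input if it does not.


Equivalent — the differences include local variable names differ, yet no declared input distinguishes the two.
Tracing x=-5, y=2: score: t = -10; q = -1; (!((y * y) == (8 + 1))) -> true; t = 9; return 7 | score_new: t = -10; r = -1; (!((y * y) == (8 + 1))) -> true; t = 9; return 7 — matching result 7.
Across all 30 domain points the two functions coincide.
verdict: equivalent


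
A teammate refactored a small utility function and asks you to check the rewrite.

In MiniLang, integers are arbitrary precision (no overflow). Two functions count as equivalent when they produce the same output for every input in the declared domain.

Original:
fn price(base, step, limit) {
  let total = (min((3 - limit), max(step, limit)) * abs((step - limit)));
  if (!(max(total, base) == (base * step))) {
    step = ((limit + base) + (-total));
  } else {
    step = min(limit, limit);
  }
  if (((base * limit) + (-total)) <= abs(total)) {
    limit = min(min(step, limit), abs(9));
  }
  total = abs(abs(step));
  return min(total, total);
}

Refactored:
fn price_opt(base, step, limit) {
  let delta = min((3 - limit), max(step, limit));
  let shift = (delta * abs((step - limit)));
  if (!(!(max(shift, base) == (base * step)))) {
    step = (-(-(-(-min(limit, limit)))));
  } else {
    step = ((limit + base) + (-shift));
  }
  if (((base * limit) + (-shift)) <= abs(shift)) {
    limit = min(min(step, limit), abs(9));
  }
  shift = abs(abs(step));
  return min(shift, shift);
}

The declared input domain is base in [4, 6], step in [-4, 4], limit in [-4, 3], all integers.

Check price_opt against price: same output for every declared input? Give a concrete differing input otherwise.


Comparing the listings, the differences include: boolean connective usage differs; and statement counts differ; and local variable names differ.
One worked example (base=5, step=2, limit=0) — price: total = 4; (!(max(total, base) == (base * step))) -> true; step = 1; (((base * limit) + (-total)) <= abs(total)) -> true; limit = 0; total = 1; return 1; price_opt: delta = 2; shift = 4; (!(!(max(shift, base) == (base * step)))) -> false; step = 1; (((base * limit) + (-shift)) <= abs(shift)) -> true; limit = 0; shift = 1; return 1; agreement on 1.
Every one of the 216 inputs gives matching results.
verdict: equivalent


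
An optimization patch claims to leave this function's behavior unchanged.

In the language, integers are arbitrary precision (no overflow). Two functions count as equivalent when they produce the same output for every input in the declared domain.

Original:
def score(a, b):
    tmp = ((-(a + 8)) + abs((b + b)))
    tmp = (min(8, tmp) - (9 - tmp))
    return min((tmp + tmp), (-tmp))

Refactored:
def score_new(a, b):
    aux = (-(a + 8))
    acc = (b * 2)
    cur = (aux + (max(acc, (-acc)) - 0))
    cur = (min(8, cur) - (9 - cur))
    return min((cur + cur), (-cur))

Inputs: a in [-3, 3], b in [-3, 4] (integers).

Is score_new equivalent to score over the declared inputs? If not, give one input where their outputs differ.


Changes here: constant usage differs; also min/max/abs usage differs; also local variable names differ; also arithmetic usage differs; also statement counts differ; the full 56-point sweep finds no disagreement.
verdict: equivalent


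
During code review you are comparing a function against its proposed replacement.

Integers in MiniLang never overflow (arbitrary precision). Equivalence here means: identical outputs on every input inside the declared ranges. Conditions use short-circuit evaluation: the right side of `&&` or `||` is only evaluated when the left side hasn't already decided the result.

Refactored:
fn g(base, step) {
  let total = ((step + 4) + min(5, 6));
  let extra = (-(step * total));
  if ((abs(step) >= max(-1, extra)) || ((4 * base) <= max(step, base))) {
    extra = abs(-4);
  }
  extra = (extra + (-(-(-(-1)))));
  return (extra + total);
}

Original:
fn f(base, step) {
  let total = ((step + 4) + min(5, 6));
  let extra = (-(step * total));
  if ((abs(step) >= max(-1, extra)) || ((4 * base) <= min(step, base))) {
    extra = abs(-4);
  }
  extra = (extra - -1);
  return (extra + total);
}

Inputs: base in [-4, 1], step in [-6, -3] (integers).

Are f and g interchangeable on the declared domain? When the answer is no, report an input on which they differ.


Try base=-1, step=-6.
f: total becomes 3; next extra becomes 18; next ((abs(step) >= max(-1, extra)) || ((4 * base) <= min(step, base))) evaluates to false; next extra becomes 19; next final value 22
g: total becomes 3; next extra becomes 18; next ((abs(step) >= max(-1, extra)) || ((4 * base) <= max(step, base))) evaluates to true; next extra becomes 4; next extra becomes 5; next final value 8
22 and 8 differ, so these are not the same function on this domain.
verdict: not equivalent; witness: base=-1, step=-6


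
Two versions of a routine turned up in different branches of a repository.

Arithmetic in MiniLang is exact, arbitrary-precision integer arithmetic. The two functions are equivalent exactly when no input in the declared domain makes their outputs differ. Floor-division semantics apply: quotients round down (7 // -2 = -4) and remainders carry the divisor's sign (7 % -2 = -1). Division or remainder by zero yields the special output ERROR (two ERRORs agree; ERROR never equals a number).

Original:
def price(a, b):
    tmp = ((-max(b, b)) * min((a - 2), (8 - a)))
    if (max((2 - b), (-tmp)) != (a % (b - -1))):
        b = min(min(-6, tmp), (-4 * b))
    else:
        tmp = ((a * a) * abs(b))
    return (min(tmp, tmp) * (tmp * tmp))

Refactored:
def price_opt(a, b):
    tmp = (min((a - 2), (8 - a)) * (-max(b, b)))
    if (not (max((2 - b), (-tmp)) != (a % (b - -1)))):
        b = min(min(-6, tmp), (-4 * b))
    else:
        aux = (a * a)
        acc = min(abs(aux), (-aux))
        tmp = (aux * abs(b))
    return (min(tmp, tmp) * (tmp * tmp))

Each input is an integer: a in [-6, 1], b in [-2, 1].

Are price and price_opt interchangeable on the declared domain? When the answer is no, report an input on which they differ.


Run the pair on a=-6, b=-2.
price: tmp = -16; (max((2 - b), (-tmp)) != (a % (b - -1))) -> true; b = -16; return -4096
price_opt: tmp = -16; (not (max((2 - b), (-tmp)) != (a % (b - -1)))) -> false; aux = 36; acc = -36; tmp = 72; return 373248
-4096 vs 373248 — the two versions disagree here.
verdict: not equivalent; witness: a=-6, b=-2


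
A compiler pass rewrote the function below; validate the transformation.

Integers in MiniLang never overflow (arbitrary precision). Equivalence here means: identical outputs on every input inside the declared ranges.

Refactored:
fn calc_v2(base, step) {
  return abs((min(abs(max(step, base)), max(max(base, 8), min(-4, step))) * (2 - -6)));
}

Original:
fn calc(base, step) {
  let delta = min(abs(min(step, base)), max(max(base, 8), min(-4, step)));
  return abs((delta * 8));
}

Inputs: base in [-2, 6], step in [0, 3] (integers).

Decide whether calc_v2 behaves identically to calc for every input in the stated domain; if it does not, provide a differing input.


There is a counterexample at base=-2, step=0: 16 on one side, 0 on the other.
calc: delta := 2 | result 16
calc_v2: result 0
verdict: not equivalent; witness: base=-2, step=0


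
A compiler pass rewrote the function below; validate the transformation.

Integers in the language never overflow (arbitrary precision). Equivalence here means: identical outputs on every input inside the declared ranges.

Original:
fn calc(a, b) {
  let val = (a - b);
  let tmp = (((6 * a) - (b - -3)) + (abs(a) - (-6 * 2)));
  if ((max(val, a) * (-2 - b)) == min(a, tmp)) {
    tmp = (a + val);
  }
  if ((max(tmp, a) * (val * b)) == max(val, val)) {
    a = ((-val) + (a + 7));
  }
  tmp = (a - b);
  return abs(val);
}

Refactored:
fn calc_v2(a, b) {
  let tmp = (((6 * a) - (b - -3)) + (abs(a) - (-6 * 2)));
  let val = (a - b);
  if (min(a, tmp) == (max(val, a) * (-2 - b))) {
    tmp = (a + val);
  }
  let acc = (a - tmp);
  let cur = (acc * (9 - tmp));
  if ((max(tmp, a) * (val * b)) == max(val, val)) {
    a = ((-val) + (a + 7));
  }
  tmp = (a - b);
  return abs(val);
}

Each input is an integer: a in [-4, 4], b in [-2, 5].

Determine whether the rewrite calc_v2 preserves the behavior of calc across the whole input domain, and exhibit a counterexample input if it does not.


The two versions differ — the changes include statement counts differ, and local variable names differ, and constant usage differs, and arithmetic usage differs.
Spot check at a=1, b=3 — calc: val := -2 | tmp := 13 | ((max(val, a) * (-2 - b)) == min(a, tmp)): false | ((max(tmp, a) * (val * b)) == max(val, val)): false | tmp := -2 | result 2. calc_v2: tmp := 13 | val := -2 | (min(a, tmp) == (max(val, a) * (-2 - b))): false | acc := -12 | cur := 48 | ((max(tmp, a) * (val * b)) == max(val, val)): false | tmp := -2 | result 2. Both give 2.
Sweeping the whole domain (72 inputs) finds no disagreement.
verdict: equivalent


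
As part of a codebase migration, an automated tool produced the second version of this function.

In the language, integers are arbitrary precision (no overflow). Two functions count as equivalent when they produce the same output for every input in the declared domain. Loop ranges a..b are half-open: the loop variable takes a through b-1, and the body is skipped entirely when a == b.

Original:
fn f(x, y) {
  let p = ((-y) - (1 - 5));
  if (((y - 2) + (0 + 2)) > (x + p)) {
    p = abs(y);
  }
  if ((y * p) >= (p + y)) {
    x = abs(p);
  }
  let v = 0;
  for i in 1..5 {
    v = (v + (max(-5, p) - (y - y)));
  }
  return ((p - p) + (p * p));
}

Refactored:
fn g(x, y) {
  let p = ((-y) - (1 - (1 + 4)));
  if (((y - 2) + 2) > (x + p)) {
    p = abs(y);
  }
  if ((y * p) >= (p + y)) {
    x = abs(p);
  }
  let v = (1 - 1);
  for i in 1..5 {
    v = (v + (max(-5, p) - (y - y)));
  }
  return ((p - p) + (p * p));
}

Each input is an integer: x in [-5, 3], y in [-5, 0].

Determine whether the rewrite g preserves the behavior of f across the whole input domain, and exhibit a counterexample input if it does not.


Reading the diff, among the changes: arithmetic usage differs; constant usage differs.
As a probe, take x=2, y=-1: f runs p=5, then (((y - 2) + (0 + 2)) > (x + p)) is false, then ((y * p) >= (p + y)) is false, then v=0, then (i=1), then v=5, then (i=2), then v=10, then (i=3), then v=15, then (i=4), then v=20, then returns 25; g runs p=5, then (((y - 2) + 2) > (x + p)) is false, then ((y * p) >= (p + y)) is false, then v=0, then (i=1), then v=5, then (i=2), then v=10, then (i=3), then v=15, then (i=4), then v=20, then returns 25; both end at 25.
Sweeping the whole domain (54 inputs) finds no disagreement.
verdict: equivalent


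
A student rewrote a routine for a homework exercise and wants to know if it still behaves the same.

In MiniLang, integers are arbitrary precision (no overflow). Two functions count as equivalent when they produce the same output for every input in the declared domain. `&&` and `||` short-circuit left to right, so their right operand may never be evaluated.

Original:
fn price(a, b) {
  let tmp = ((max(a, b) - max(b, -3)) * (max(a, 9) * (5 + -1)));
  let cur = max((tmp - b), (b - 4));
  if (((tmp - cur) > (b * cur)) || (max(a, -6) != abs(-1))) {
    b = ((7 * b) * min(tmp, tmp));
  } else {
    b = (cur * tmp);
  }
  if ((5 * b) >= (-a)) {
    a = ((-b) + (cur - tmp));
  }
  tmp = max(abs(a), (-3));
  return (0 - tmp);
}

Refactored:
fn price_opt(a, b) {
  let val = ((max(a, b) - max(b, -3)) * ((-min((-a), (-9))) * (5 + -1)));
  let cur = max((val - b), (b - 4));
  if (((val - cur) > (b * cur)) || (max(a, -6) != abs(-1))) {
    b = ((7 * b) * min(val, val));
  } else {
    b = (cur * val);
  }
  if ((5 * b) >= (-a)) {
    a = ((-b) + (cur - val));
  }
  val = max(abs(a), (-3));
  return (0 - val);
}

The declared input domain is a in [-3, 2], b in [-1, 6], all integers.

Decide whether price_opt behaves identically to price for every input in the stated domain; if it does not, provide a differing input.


Behavior is preserved: although min/max/abs usage differs, and local variable names differ, the outputs never diverge.
Spot check at a=0, b=-1 — price: tmp = 36; cur = 37; (((tmp - cur) > (b * cur)) || (max(a, -6) != abs(-1))) -> true; b = -252; ((5 * b) >= (-a)) -> false; tmp = 0; return 0. price_opt: val = 36; cur = 37; (((val - cur) > (b * cur)) || (max(a, -6) != abs(-1))) -> true; b = -252; ((5 * b) >= (-a)) -> false; val = 0; return 0. Both give 0.
Every one of the 48 inputs gives matching results.
verdict: equivalent


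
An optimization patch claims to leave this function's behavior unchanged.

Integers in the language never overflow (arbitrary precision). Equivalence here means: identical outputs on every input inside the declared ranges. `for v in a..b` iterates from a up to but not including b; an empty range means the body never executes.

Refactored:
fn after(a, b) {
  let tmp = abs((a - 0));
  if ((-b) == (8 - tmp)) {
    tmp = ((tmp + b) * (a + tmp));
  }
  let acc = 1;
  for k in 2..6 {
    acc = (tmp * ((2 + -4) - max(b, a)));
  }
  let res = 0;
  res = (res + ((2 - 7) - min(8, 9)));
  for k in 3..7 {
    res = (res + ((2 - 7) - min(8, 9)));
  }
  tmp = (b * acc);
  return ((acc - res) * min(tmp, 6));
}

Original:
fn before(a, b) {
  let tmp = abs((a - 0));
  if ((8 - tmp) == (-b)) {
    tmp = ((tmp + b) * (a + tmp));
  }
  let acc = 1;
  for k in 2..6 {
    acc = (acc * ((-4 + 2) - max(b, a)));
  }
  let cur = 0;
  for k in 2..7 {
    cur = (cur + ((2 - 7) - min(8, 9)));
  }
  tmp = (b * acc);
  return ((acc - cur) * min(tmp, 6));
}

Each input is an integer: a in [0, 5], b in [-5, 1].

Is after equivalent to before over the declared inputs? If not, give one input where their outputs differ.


a=0, b=-5 yields -6480 from before but 0 from after.
verdict: not equivalent; witness: a=0, b=-5


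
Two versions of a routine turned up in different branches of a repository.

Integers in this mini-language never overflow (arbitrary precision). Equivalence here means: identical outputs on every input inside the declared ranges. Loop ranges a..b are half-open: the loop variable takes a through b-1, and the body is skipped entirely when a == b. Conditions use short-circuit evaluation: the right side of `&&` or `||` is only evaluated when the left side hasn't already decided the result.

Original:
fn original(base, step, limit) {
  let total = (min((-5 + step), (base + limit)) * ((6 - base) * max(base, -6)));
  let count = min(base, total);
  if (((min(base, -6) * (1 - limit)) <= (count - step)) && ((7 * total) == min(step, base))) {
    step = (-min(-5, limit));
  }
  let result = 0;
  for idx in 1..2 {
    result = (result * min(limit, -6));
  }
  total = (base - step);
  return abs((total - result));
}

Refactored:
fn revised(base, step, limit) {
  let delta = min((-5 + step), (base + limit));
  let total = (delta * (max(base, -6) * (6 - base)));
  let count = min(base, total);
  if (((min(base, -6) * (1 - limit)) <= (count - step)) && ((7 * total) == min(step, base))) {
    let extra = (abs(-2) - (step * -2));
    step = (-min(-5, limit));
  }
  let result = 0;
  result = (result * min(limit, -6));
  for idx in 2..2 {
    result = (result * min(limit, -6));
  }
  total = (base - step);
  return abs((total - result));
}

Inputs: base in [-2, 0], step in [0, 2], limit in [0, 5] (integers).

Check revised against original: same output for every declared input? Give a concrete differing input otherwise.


This is a faithful refactor — loop structure differs, statement counts differ, constant usage differs, arithmetic usage differs, local variable names differ, min/max/abs usage differs, but the computed results match everywhere.
Tracing base=0, step=2, limit=0: original: total=0, then count=0, then (((min(base, -6) * (1 - limit)) <= (count - step)) && ((7 * total) == min(step, base))) is true, then step=5, then result=0, then (idx=1), then result=0, then total=-5, then returns 5 | revised: delta=-3, then total=0, then count=0, then (((min(base, -6) * (1 - limit)) <= (count - step)) && ((7 * total) == min(step, base))) is true, then extra=6, then step=5, then result=0, then result=0, then the loop over idx runs zero times, then total=-5, then returns 5 — matching result 5.
Checked all 54 inputs in the declared domain: the outputs agree on every one.
verdict: equivalent


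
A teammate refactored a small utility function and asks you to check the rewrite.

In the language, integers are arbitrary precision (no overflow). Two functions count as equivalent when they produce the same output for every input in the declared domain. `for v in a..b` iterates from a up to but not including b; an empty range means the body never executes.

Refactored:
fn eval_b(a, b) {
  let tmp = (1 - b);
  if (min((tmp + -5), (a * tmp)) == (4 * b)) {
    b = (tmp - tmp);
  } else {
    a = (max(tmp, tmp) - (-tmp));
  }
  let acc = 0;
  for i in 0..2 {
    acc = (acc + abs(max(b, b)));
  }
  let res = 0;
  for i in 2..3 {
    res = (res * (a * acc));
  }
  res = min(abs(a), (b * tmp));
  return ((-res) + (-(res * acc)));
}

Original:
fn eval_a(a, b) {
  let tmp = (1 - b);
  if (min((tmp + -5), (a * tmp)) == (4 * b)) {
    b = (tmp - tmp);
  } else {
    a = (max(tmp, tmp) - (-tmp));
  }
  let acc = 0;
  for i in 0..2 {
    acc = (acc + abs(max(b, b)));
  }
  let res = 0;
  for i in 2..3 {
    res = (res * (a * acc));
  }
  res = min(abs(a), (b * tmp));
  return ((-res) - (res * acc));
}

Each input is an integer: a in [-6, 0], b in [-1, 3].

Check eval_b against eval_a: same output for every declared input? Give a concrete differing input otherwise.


Changes here: arithmetic usage differs; the full 35-point sweep finds no disagreement.
verdict: equivalent


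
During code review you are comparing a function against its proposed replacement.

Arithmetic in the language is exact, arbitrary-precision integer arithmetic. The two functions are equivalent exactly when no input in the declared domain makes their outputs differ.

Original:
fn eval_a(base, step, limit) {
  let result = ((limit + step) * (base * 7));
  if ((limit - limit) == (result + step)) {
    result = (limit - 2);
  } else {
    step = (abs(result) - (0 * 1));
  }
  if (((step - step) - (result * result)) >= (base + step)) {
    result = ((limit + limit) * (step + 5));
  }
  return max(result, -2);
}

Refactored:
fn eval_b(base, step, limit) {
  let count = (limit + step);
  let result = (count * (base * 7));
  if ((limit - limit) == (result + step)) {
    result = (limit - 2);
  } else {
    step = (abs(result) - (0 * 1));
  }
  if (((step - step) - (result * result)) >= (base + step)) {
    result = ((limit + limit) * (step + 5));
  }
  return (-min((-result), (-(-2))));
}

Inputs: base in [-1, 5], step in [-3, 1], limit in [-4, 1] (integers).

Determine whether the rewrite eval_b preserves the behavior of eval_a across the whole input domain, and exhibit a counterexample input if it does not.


Differences: min/max/abs usage differs, plus local variable names differ, plus statement counts differ — yet all 210 inputs agree.
verdict: equivalent


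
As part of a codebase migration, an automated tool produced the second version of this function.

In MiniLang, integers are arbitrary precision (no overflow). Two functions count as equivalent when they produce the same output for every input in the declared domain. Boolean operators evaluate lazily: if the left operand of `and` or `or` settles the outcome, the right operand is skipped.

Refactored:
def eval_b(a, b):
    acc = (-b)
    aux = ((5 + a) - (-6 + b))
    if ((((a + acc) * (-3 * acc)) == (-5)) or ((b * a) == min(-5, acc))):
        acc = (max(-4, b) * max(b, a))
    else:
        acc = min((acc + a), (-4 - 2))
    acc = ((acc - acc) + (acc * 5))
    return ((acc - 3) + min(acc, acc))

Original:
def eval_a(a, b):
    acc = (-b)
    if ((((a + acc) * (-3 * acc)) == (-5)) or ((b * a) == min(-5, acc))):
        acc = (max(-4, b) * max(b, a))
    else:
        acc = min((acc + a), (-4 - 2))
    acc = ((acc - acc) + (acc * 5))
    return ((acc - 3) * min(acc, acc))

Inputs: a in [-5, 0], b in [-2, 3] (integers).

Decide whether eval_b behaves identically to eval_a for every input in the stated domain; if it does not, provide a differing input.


These are not equivalent — on a=-5, b=-2 the outputs split (990 vs -63).
eval_a: acc = 2; ((((a + acc) * (-3 * acc)) == (-5)) or ((b * a) == min(-5, acc))) -> false; acc = -6; acc = -30; return 990
eval_b: acc = 2; aux = 8; ((((a + acc) * (-3 * acc)) == (-5)) or ((b * a) == min(-5, acc))) -> false; acc = -6; acc = -30; return -63
verdict: not equivalent; witness: a=-5, b=-2
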